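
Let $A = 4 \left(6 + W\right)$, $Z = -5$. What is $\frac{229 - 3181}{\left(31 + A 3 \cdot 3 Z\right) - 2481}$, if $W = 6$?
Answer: $\frac{1476}{2305} \approx 0.64035$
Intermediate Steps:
$A = 48$ ($A = 4 \left(6 + 6\right) = 4 \cdot 12 = 48$)
$\frac{229 - 3181}{\left(31 + A 3 \cdot 3 Z\right) - 2481} = \frac{229 - 3181}{\left(31 + 48 \cdot 3 \cdot 3 \left(-5\right)\right) - 2481} = - \frac{2952}{\left(31 + 48 \cdot 9 \left(-5\right)\right) - 2481} = - \frac{2952}{\left(31 + 48 \left(-45\right)\right) - 2481} = - \frac{2952}{\left(31 - 2160\right) - 2481} = - \frac{2952}{-2129 - 2481} = - \frac{2952}{-4610} = \left(-2952\right) \left(- \frac{1}{4610}\right) = \frac{1476}{2305}$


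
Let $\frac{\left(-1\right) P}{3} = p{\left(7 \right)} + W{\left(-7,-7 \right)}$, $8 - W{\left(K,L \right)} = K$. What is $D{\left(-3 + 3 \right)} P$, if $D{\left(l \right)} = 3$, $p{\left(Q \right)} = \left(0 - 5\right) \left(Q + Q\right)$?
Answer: $495$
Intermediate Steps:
$p{\left(Q \right)} = - 10 Q$ ($p{\left(Q \right)} = - 5 \cdot 2 Q = - 10 Q$)
$W{\left(K,L \right)} = 8 - K$
$P = 165$ ($P = - 3 \left(\left(-10\right) 7 + \left(8 - -7\right)\right) = - 3 \left(-70 + \left(8 + 7\right)\right) = - 3 \left(-70 + 15\right) = \left(-3\right) \left(-55\right) = 165$)
$D{\left(-3 + 3 \right)} P = 3 \cdot 165 = 495$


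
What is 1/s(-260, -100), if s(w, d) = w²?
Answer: 1/67600 ≈ 1.4793e-5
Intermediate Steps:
1/s(-260, -100) = 1/((-260)²) = 1/67600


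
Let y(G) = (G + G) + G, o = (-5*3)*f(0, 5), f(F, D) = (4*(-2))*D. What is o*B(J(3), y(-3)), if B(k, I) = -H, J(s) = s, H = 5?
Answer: -3000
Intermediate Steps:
f(F, D) = -8*D
o = 600 (o = (-5*3)*(-8*5) = -15*(-40) = 600)
y(G) = 3*G (y(G) = 2*G + G = 3*G)
B(k, I) = -5 (B(k, I) = -1*5 = -5)
o*B(J(3), y(-3)) = 600*(-5) = -3000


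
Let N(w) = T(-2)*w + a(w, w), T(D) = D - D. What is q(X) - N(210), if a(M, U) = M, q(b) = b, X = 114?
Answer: -96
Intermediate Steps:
T(D) = 0
N(w) = w (N(w) = 0*w + w = 0 + w = w)
q(X) - N(210) = 114 - 1*210 = 114 - 210 = -96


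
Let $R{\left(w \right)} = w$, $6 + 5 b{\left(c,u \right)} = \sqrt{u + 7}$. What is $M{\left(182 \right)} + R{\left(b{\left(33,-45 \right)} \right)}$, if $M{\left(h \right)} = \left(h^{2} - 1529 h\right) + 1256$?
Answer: $- \frac{1219496}{5} + \frac{i \sqrt{38}}{5} \approx -2.439 \cdot 10^{5} + 1.2329 i$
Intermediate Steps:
$b{\left(c,u \right)} = - \frac{6}{5} + \frac{\sqrt{7 + u}}{5}$ ($b{\left(c,u \right)} = - \frac{6}{5} + \frac{\sqrt{u + 7}}{5} = - \frac{6}{5} + \frac{\sqrt{7 + u}}{5}$)
$M{\left(h \right)} = 1256 + h^{2} - 1529 h$
$M{\left(182 \right)} + R{\left(b{\left(33,-45 \right)} \right)} = \left(1256 + 182^{2} - 278278\right) - \left(\frac{6}{5} - \frac{\sqrt{7 - 45}}{5}\right) = \left(1256 + 33124 - 278278\right) - \left(\frac{6}{5} - \frac{\sqrt{-38}}{5}\right) = -243898 - \left(\frac{6}{5} - \frac{i \sqrt{38}}{5}\right) = - \frac{1219496}{5} + \frac{i \sqrt{38}}{5}$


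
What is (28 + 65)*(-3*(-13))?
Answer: 3627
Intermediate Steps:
(28 + 65)*(-3*(-13)) = 93*39 = 3627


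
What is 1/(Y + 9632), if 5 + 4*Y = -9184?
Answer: 4/29339 ≈ 0.00013634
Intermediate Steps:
Y = -9189/4 (Y = -5/4 + (1/4)*(-9184) = -5/4 - 2296 = -9189/4 ≈ -2297.3)
1/(Y + 9632) = 1/(-9189/4 + 9632) = 1/(29339/4) = 4/29339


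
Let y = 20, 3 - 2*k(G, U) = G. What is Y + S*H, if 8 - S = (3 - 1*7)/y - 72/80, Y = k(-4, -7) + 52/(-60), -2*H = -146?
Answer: 10004/15 ≈ 666.93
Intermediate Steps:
k(G, U) = 3/2 - G/2
H = 73 (H = -½*(-146) = 73)
Y = 79/30 (Y = (3/2 - ½*(-4)) + 52/(-60) = (3/2 + 2) + 52*(-1/60) = 7/2 - 13/15 = 79/30 ≈ 2.6333)
S = 91/10 (S = 8 - ((3 - 1*7)/20 - 72/80) = 8 - ((3 - 7)*(1/20) - 72*1/80) = 8 - (-4*1/20 - 9/10) = 8 - (-⅕ - 9/10) = 8 - 1*(-11/10) = 8 + 11/10 = 91/10 ≈ 9.1000)
Y + S*H = 79/30 + (91/10)*73 = 79/30 + 6643/10 = 10004/15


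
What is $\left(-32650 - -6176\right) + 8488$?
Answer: $-17986$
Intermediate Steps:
$\left(-32650 - -6176\right) + 8488 = \left(-32650 + \left(-8257 + 14433\right)\right) + 8488 = \left(-32650 + 6176\right) + 8488 = -26474 + 8488 = -17986$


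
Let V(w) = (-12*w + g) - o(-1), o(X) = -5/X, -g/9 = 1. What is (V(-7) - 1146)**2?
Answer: 1157776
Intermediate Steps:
g = -9 (g = -9*1 = -9)
V(w) = -14 - 12*w (V(w) = (-12*w - 9) - (-5)/(-1) = (-9 - 12*w) - (-5)*(-1) = (-9 - 12*w) - 1*5 = (-9 - 12*w) - 5 = -14 - 12*w)
(V(-7) - 1146)**2 = ((-14 - 12*(-7)) - 1146)**2 = ((-14 + 84) - 1146)**2 = (70 - 1146)**2 = (-1076)**2 = 1157776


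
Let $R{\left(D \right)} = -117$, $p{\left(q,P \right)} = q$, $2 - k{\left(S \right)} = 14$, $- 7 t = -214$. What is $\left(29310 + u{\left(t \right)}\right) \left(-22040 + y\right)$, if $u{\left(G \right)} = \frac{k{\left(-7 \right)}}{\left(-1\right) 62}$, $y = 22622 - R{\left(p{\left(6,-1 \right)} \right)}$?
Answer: $\frac{635122584}{31} \approx 2.0488 \cdot 10^{7}$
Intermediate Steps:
$t = \frac{214}{7}$ ($t = \left(- \frac{1}{7}\right) \left(-214\right) = \frac{214}{7} \approx 30.571$)
$k{\left(S \right)} = -12$ ($k{\left(S \right)} = 2 - 14 = -12$)
$y = 22739$ ($y = 22622 - -117 = 22622 + 117 = 22739$)
$u{\left(G \right)} = \frac{6}{31}$ ($u{\left(G \right)} = - \frac{12}{\left(-1\right) 62} = - \frac{12}{-62} = \left(-12\right) \left(- \frac{1}{62}\right) = \frac{6}{31}$)
$\left(29310 + u{\left(t \right)}\right) \left(-22040 + y\right) = \left(29310 + \frac{6}{31}\right) \left(-22040 + 22739\right) = \frac{908616}{31} \cdot 699 = \frac{635122584}{31}$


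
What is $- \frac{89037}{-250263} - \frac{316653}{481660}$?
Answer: $- \frac{310777507}{1030270740} \approx -0.30165$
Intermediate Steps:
$- \frac{89037}{-250263} - \frac{316653}{481660} = \left(-89037\right) \left(- \frac{1}{250263}\right) - \frac{316653}{481660} = \frac{761}{2139} - \frac{316653}{481660} = - \frac{310777507}{1030270740}$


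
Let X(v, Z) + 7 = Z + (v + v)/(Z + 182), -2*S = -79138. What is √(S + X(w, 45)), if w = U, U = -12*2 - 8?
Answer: 5*√81635783/227 ≈ 199.01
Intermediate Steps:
U = -32 (U = -24 - 8 = -32)
S = 39569 (S = -½*(-79138) = 39569)
w = -32
X(v, Z) = -7 + Z + 2*v/(182 + Z) (X(v, Z) = -7 + (Z + (v + v)/(Z + 182)) = -7 + (Z + (2*v)/(182 + Z)) = -7 + (Z + 2*v/(182 + Z)) = -7 + Z + 2*v/(182 + Z))
√(S + X(w, 45)) = √(39569 + (-1274 + 45² + 2*(-32) + 175*45)/(182 + 45)) = √(39569 + (-1274 + 2025 - 64 + 7875)/227) = √(39569 + (1/227)*8562) = √(39569 + 8562/227) = √(8990725/227) = 5*√81635783/227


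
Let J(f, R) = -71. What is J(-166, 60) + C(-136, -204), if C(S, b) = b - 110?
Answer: -385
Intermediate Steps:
C(S, b) = -110 + b
J(-166, 60) + C(-136, -204) = -71 + (-110 - 204) = -71 - 314 = -385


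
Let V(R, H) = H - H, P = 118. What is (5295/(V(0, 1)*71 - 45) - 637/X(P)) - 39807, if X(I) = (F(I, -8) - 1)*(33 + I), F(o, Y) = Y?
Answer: -54256985/1359 ≈ -39924.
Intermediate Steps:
V(R, H) = 0
X(I) = -297 - 9*I (X(I) = (-8 - 1)*(33 + I) = -9*(33 + I) = -297 - 9*I)
(5295/(V(0, 1)*71 - 45) - 637/X(P)) - 39807 = (5295/(0*71 - 45) - 637/(-297 - 9*118)) - 39807 = (5295/(0 - 45) - 637/(-297 - 1062)) - 39807 = (5295/(-45) - 637/(-1359)) - 39807 = (5295*(-1/45) - 637*(-1/1359)) - 39807 = (-353/3 + 637/1359) - 39807 = -159272/1359 - 39807 = -54256985/1359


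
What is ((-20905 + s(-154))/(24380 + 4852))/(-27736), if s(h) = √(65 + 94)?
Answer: 20905/810778752 - √159/810778752 ≈ 2.5768e-5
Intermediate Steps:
s(h) = √159
((-20905 + s(-154))/(24380 + 4852))/(-27736) = ((-20905 + √159)/(24380 + 4852))/(-27736) = ((-20905 + √159)/29232)*(-1/27736) = ((-20905 + √159)*(1/29232))*(-1/27736) = (-20905/29232 + √159/29232)*(-1/27736) = 20905/810778752 - √159/810778752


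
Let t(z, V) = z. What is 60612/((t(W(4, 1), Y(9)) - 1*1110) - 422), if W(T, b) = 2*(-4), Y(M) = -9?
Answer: -15153/385 ≈ -39.358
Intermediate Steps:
W(T, b) = -8
60612/((t(W(4, 1), Y(9)) - 1*1110) - 422) = 60612/((-8 - 1*1110) - 422) = 60612/((-8 - 1110) - 422) = 60612/(-1118 - 422) = 60612/(-1540) = 60612*(-1/1540) = -15153/385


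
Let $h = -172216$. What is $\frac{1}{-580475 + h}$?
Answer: $- \frac{1}{752691} \approx -1.3286 \cdot 10^{-6}$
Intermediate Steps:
$\frac{1}{-580475 + h} = \frac{1}{-580475 - 172216} = \frac{1}{-752691} = - \frac{1}{752691}$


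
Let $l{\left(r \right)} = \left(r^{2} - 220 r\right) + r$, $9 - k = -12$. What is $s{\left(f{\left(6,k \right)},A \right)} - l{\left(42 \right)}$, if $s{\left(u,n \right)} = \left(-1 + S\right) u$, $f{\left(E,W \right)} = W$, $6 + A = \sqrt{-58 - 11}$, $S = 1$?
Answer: $7434$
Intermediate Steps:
$A = -6 + i \sqrt{69}$ ($A = -6 + \sqrt{-58 - 11} = -6 + \sqrt{-69} = -6 + i \sqrt{69} \approx -6.0 + 8.3066 i$)
$k = 21$ ($k = 9 - -12 = 9 + 12 = 21$)
$l{\left(r \right)} = r^{2} - 219 r$
$s{\left(u,n \right)} = 0$ ($s{\left(u,n \right)} = \left(-1 + 1\right) u = 0 u = 0$)
$s{\left(f{\left(6,k \right)},A \right)} - l{\left(42 \right)} = 0 - 42 \left(-219 + 42\right) = 0 - 42 \left(-177\right) = 0 - -7434 = 0 + 7434 = 7434$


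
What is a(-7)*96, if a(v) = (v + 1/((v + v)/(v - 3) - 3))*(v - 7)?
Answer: 10248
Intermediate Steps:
a(v) = (-7 + v)*(v + 1/(-3 + 2*v/(-3 + v))) (a(v) = (v + 1/((2*v)/(-3 + v) - 3))*(-7 + v) = (v + 1/(2*v/(-3 + v) - 3))*(-7 + v) = (v + 1/(-3 + 2*v/(-3 + v)))*(-7 + v) = (-7 + v)*(v + 1/(-3 + 2*v/(-3 + v))))
a(-7)*96 = ((-21 + (-7)**3 - 17*(-7)**2 + 73*(-7))/(-9 - 7))*96 = ((-21 - 343 - 17*49 - 511)/(-16))*96 = -(-21 - 343 - 833 - 511)/16*96 = -1/16*(-1708)*96 = (427/4)*96 = 10248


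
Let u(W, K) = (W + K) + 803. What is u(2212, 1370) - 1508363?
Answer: -1503978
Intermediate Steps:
u(W, K) = 803 + K + W (u(W, K) = (K + W) + 803 = 803 + K + W)
u(2212, 1370) - 1508363 = (803 + 1370 + 2212) - 1508363 = 4385 - 1508363 = -1503978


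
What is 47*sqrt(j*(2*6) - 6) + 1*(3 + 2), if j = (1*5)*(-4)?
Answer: 5 + 47*I*sqrt(246) ≈ 5.0 + 737.17*I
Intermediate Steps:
j = -20 (j = 5*(-4) = -20)
47*sqrt(j*(2*6) - 6) + 1*(3 + 2) = 47*sqrt(-40*6 - 6) + 1*(3 + 2) = 47*sqrt(-20*12 - 6) + 1*5 = 47*sqrt(-240 - 6) + 5 = 47*sqrt(-246) + 5 = 47*(I*sqrt(246)) + 5 = 47*I*sqrt(246) + 5 = 5 + 47*I*sqrt(246)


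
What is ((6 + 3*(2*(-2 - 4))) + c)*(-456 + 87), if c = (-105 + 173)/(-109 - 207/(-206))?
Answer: 251443242/22247 ≈ 11302.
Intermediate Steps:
c = -14008/22247 (c = 68/(-109 - 207*(-1/206)) = 68/(-109 + 207/206) = 68/(-22247/206) = 68*(-206/22247) = -14008/22247 ≈ -0.62966)
((6 + 3*(2*(-2 - 4))) + c)*(-456 + 87) = ((6 + 3*(2*(-2 - 4))) - 14008/22247)*(-456 + 87) = ((6 + 3*(2*(-6))) - 14008/22247)*(-369) = ((6 + 3*(-12)) - 14008/22247)*(-369) = ((6 - 36) - 14008/22247)*(-369) = (-30 - 14008/22247)*(-369) = -681418/22247*(-369) = 251443242/22247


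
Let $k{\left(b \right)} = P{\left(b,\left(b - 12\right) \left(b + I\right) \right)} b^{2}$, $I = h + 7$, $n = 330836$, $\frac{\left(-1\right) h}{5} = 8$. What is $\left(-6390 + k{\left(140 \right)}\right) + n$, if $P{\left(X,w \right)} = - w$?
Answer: $-268117154$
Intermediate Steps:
$h = -40$ ($h = \left(-5\right) 8 = -40$)
$I = -33$ ($I = -40 + 7 = -33$)
$k{\left(b \right)} = - b^{2} \left(-33 + b\right) \left(-12 + b\right)$ ($k{\left(b \right)} = - \left(b - 12\right) \left(b - 33\right) b^{2} = - \left(-12 + b\right) \left(-33 + b\right) b^{2} = - \left(-33 + b\right) \left(-12 + b\right) b^{2} = - b^{2} \left(-33 + b\right) \left(-12 + b\right)$)
$\left(-6390 + k{\left(140 \right)}\right) + n = \left(-6390 + 140^{2} \left(-396 - 140^{2} + 45 \cdot 140\right)\right) + 330836 = \left(-6390 + 19600 \left(-396 - 19600 + 6300\right)\right) + 330836 = \left(-6390 + 19600 \left(-13696\right)\right) + 330836 = \left(-6390 - 268441600\right) + 330836 = -268447990 + 330836 = -268117154$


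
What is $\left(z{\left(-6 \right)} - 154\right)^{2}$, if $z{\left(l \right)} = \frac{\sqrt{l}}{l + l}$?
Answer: $\frac{\left(1848 + i \sqrt{6}\right)^{2}}{144} \approx 23716.0 + 62.87 i$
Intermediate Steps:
$z{\left(l \right)} = \frac{1}{2 \sqrt{l}}$ ($z{\left(l \right)} = \frac{\sqrt{l}}{2 l} = \frac{1}{2 l} \sqrt{l} = \frac{1}{2 \sqrt{l}}$)
$\left(z{\left(-6 \right)} - 154\right)^{2} = \left(\frac{1}{2 i \sqrt{6}} - 154\right)^{2} = \left(\frac{\left(- \frac{1}{6}\right) i \sqrt{6}}{2} - 154\right)^{2} = \left(- \frac{i \sqrt{6}}{12} - 154\right)^{2} = \left(-154 - \frac{i \sqrt{6}}{12}\right)^{2}$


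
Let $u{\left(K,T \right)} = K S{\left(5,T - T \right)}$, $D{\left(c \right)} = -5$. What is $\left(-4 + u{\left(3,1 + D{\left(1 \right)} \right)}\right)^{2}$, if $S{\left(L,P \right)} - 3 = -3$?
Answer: $16$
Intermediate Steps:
$S{\left(L,P \right)} = 0$ ($S{\left(L,P \right)} = 3 - 3 = 0$)
$u{\left(K,T \right)} = 0$ ($u{\left(K,T \right)} = K 0 = 0$)
$\left(-4 + u{\left(3,1 + D{\left(1 \right)} \right)}\right)^{2} = \left(-4 + 0\right)^{2} = \left(-4\right)^{2} = 16$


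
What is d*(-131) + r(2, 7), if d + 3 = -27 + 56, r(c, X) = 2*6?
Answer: -3394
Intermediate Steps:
r(c, X) = 12
d = 26 (d = -3 + (-27 + 56) = -3 + 29 = 26)
d*(-131) + r(2, 7) = 26*(-131) + 12 = -3406 + 12 = -3394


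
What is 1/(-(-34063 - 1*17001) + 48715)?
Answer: 1/99779 ≈ 1.0022e-5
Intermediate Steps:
1/(-(-34063 - 1*17001) + 48715) = 1/(-(-34063 - 17001) + 48715) = 1/(-1*(-51064) + 48715) = 1/(51064 + 48715) = 1/99779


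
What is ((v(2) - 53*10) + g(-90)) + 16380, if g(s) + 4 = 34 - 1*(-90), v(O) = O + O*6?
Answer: 15984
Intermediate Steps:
v(O) = 7*O (v(O) = O + 6*O = 7*O)
g(s) = 120 (g(s) = -4 + (34 - 1*(-90)) = -4 + (34 + 90) = -4 + 124 = 120)
((v(2) - 53*10) + g(-90)) + 16380 = ((7*2 - 53*10) + 120) + 16380 = ((14 - 530) + 120) + 16380 = (-516 + 120) + 16380 = -396 + 16380 = 15984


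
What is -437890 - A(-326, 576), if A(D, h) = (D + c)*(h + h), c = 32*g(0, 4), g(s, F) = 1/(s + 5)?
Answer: -348554/5 ≈ -69711.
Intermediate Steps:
g(s, F) = 1/(5 + s)
c = 32/5 (c = 32/(5 + 0) = 32/5 ≈ 6.4000)
A(D, h) = 2*h*(32/5 + D) (A(D, h) = (D + 32/5)*(h + h) = (32/5 + D)*(2*h) = 2*h*(32/5 + D))
-437890 - A(-326, 576) = -437890 - 2*576*(32 + 5*(-326))/5 = -437890 - 2*576*(32 - 1630)/5 = -437890 - 2*576*(-1598)/5 = -437890 - 1*(-1840896/5) = -437890 + 1840896/5 = -348554/5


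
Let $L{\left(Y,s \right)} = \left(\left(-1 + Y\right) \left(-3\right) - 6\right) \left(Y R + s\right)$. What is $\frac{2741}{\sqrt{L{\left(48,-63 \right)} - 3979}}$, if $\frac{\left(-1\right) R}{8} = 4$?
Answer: $\frac{2741 \sqrt{231074}}{231074} \approx 5.7021$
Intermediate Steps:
$R = -32$ ($R = \left(-8\right) 4 = -32$)
$L{\left(Y,s \right)} = \left(-3 - 3 Y\right) \left(s - 32 Y\right)$ ($L{\left(Y,s \right)} = \left(\left(-1 + Y\right) \left(-3\right) - 6\right) \left(Y \left(-32\right) + s\right) = \left(\left(3 - 3 Y\right) - 6\right) \left(- 32 Y + s\right) = \left(-3 - 3 Y\right) \left(s - 32 Y\right)$)
$\frac{2741}{\sqrt{L{\left(48,-63 \right)} - 3979}} = \frac{2741}{\sqrt{\left(\left(-3\right) \left(-63\right) + 96 \cdot 48 + 96 \cdot 48^{2} - 144 \left(-63\right)\right) - 3979}} = \frac{2741}{\sqrt{\left(189 + 4608 + 96 \cdot 2304 + 9072\right) - 3979}} = \frac{2741}{\sqrt{\left(189 + 4608 + 221184 + 9072\right) - 3979}} = \frac{2741}{\sqrt{235053 - 3979}} = \frac{2741}{\sqrt{231074}} = 2741 \frac{\sqrt{231074}}{231074} = \frac{2741 \sqrt{231074}}{231074}$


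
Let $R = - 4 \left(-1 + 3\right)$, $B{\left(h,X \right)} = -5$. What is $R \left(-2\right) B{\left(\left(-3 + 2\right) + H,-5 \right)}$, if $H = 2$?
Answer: $-80$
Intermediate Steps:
$R = -8$ ($R = \left(-4\right) 2 = -8$)
$R \left(-2\right) B{\left(\left(-3 + 2\right) + H,-5 \right)} = \left(-8\right) \left(-2\right) \left(-5\right) = 16 \left(-5\right) = -80$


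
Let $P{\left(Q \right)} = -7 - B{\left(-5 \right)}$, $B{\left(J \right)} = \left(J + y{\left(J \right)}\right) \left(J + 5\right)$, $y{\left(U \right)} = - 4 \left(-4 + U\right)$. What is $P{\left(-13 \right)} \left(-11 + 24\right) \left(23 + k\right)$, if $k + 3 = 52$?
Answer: $-6552$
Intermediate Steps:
$y{\left(U \right)} = 16 - 4 U$
$k = 49$ ($k = -3 + 52 = 49$)
$B{\left(J \right)} = \left(5 + J\right) \left(16 - 3 J\right)$ ($B{\left(J \right)} = \left(J - \left(-16 + 4 J\right)\right) \left(J + 5\right) = \left(16 - 3 J\right) \left(5 + J\right) = \left(5 + J\right) \left(16 - 3 J\right)$)
$P{\left(Q \right)} = -7$ ($P{\left(Q \right)} = -7 - \left(80 - 5 - 3 \left(-5\right)^{2}\right) = -7 - \left(80 - 5 - 75\right) = -7 - 0 = -7 + 0 = -7$)
$P{\left(-13 \right)} \left(-11 + 24\right) \left(23 + k\right) = - 7 \left(-11 + 24\right) \left(23 + 49\right) = \left(-7\right) 13 \cdot 72 = \left(-91\right) 72 = -6552$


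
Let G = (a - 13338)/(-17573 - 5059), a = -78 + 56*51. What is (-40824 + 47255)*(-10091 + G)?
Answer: -61193363763/943 ≈ -6.4892e+7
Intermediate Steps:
a = 2778 (a = -78 + 2856 = 2778)
G = 440/943 (G = (2778 - 13338)/(-17573 - 5059) = -10560/(-22632) = -10560*(-1/22632) = 440/943 ≈ 0.46660)
(-40824 + 47255)*(-10091 + G) = (-40824 + 47255)*(-10091 + 440/943) = 6431*(-9515373/943) = -61193363763/943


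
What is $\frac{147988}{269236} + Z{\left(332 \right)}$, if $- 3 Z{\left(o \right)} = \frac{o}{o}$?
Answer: $\frac{43682}{201927} \approx 0.21633$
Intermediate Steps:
$Z{\left(o \right)} = - \frac{1}{3}$ ($Z{\left(o \right)} = - \frac{o \frac{1}{o}}{3} = \left(- \frac{1}{3}\right) 1 = - \frac{1}{3}$)
$\frac{147988}{269236} + Z{\left(332 \right)} = \frac{147988}{269236} - \frac{1}{3} = 147988 \cdot \frac{1}{269236} - \frac{1}{3} = \frac{36997}{67309} - \frac{1}{3} = \frac{43682}{201927}$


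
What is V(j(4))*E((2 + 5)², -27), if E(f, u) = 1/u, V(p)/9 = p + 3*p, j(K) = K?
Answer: -16/3 ≈ -5.3333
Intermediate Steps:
V(p) = 36*p (V(p) = 9*(p + 3*p) = 9*(4*p) = 36*p)
V(j(4))*E((2 + 5)², -27) = (36*4)/(-27) = 144*(-1/27) = -16/3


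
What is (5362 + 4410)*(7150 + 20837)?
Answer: 273488964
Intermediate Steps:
(5362 + 4410)*(7150 + 20837) = 9772*27987 = 273488964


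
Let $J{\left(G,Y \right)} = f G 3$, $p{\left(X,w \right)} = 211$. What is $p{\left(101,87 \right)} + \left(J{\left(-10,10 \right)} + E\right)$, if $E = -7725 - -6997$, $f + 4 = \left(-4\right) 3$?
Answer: $-37$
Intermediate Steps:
$f = -16$ ($f = -4 - 12 = -16$)
$J{\left(G,Y \right)} = - 48 G$ ($J{\left(G,Y \right)} = - 16 G 3 = - 48 G$)
$E = -728$ ($E = -7725 + 6997 = -728$)
$p{\left(101,87 \right)} + \left(J{\left(-10,10 \right)} + E\right) = 211 - 248 = -37$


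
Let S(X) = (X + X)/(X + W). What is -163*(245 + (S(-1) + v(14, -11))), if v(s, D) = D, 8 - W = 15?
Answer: -152731/4 ≈ -38183.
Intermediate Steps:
W = -7 (W = 8 - 1*15 = 8 - 15 = -7)
S(X) = 2*X/(-7 + X) (S(X) = (X + X)/(X - 7) = (2*X)/(-7 + X) = 2*X/(-7 + X))
-163*(245 + (S(-1) + v(14, -11))) = -163*(245 + (2*(-1)/(-7 - 1) - 11)) = -163*(245 + (2*(-1)/(-8) - 11)) = -163*(245 + (2*(-1)*(-⅛) - 11)) = -163*(245 + (¼ - 11)) = -163*(245 - 43/4) = -163*937/4 = -152731/4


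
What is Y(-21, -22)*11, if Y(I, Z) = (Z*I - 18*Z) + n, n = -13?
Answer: 9295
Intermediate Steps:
Y(I, Z) = -13 - 18*Z + I*Z (Y(I, Z) = (Z*I - 18*Z) - 13 = (I*Z - 18*Z) - 13 = (-18*Z + I*Z) - 13 = -13 - 18*Z + I*Z)
Y(-21, -22)*11 = (-13 - 18*(-22) - 21*(-22))*11 = (-13 + 396 + 462)*11 = 845*11 = 9295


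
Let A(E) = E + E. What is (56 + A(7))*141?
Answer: 9870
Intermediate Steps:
A(E) = 2*E
(56 + A(7))*141 = (56 + 2*7)*141 = (56 + 14)*141 = 70*141 = 9870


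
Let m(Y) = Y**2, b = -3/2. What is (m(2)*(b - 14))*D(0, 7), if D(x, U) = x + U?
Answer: -434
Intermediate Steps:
D(x, U) = U + x
b = -3/2 (b = -3*1/2 = -3/2 ≈ -1.5000)
(m(2)*(b - 14))*D(0, 7) = (2**2*(-3/2 - 14))*(7 + 0) = (4*(-31/2))*7 = -62*7 = -434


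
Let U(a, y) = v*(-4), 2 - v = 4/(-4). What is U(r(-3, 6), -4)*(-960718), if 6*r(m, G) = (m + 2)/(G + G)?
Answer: 11528616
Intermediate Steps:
v = 3 (v = 2 - 4/(-4) = 2 - 4*(-1)/4 = 2 - 1*(-1) = 2 + 1 = 3)
r(m, G) = (2 + m)/(12*G) (r(m, G) = ((m + 2)/(G + G))/6 = ((2 + m)/((2*G)))/6 = ((2 + m)*(1/(2*G)))/6 = ((2 + m)/(2*G))/6 = (2 + m)/(12*G))
U(a, y) = -12 (U(a, y) = 3*(-4) = -12)
U(r(-3, 6), -4)*(-960718) = -12*(-960718) = 11528616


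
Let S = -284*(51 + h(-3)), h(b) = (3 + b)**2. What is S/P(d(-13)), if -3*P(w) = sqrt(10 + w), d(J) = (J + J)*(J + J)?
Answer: 21726*sqrt(14)/49 ≈ 1659.0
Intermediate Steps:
d(J) = 4*J**2 (d(J) = (2*J)*(2*J) = 4*J**2)
P(w) = -sqrt(10 + w)/3
S = -14484 (S = -284*(51 + (3 - 3)**2) = -284*(51 + 0**2) = -284*(51 + 0) = -284*51 = -14484)
S/P(d(-13)) = -14484*(-3/sqrt(10 + 4*(-13)**2)) = -14484*(-3/sqrt(10 + 4*169)) = -14484*(-3/sqrt(10 + 676)) = -14484*(-3*sqrt(14)/98) = -(-21726)*sqrt(14)/49 = 21726*sqrt(14)/49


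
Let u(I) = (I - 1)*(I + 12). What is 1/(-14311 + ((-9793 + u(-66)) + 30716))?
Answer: 1/10230 ≈ 9.7752e-5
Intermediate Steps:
u(I) = (-1 + I)*(12 + I)
1/(-14311 + ((-9793 + u(-66)) + 30716)) = 1/(-14311 + ((-9793 + (-12 + (-66)**2 + 11*(-66))) + 30716)) = 1/(-14311 + ((-9793 + (-12 + 4356 - 726)) + 30716)) = 1/(-14311 + ((-9793 + 3618) + 30716)) = 1/(-14311 + (-6175 + 30716)) = 1/(-14311 + 24541) = 1/10230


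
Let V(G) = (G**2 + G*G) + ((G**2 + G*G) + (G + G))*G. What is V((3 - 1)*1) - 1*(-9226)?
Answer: 9258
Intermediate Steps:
V(G) = 2*G**2 + G*(2*G + 2*G**2) (V(G) = (G**2 + G**2) + ((G**2 + G**2) + 2*G)*G = 2*G**2 + (2*G**2 + 2*G)*G = 2*G**2 + (2*G + 2*G**2)*G = 2*G**2 + G*(2*G + 2*G**2))
V((3 - 1)*1) - 1*(-9226) = 2*((3 - 1)*1)**2*(2 + (3 - 1)*1) - 1*(-9226) = 2*(2*1)**2*(2 + 2*1) + 9226 = 2*2**2*(2 + 2) + 9226 = 2*4*4 + 9226 = 32 + 9226 = 9258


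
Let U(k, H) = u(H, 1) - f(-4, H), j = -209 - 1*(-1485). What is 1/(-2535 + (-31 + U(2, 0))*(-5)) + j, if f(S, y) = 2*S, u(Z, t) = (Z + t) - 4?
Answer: 3068779/2405 ≈ 1276.0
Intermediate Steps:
j = 1276 (j = -209 + 1485 = 1276)
u(Z, t) = -4 + Z + t
U(k, H) = 5 + H (U(k, H) = (-4 + H + 1) - 2*(-4) = (-3 + H) - 1*(-8) = (-3 + H) + 8 = 5 + H)
1/(-2535 + (-31 + U(2, 0))*(-5)) + j = 1/(-2535 + (-31 + (5 + 0))*(-5)) + 1276 = 1/(-2535 + (-31 + 5)*(-5)) + 1276 = 1/(-2535 - 26*(-5)) + 1276 = 1/(-2535 + 130) + 1276 = 1/(-2405) + 1276 = -1/2405 + 1276 = 3068779/2405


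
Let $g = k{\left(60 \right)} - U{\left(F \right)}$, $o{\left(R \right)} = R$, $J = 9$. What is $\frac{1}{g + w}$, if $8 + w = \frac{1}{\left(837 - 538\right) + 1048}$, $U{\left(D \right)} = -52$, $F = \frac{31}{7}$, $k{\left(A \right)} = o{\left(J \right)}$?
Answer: $\frac{1347}{71392} \approx 0.018868$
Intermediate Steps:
$k{\left(A \right)} = 9$
$F = \frac{31}{7}$ ($F = 31 \cdot \frac{1}{7} = \frac{31}{7} \approx 4.4286$)
$w = - \frac{10775}{1347}$ ($w = -8 + \frac{1}{\left(837 - 538\right) + 1048} = -8 + \frac{1}{299 + 1048} = -8 + \frac{1}{1347} = - \frac{10775}{1347} \approx -7.9993$)
$g = 61$ ($g = 9 - -52 = 9 + 52 = 61$)
$\frac{1}{g + w} = \frac{1}{61 - \frac{10775}{1347}} = \frac{1}{\frac{71392}{1347}} = \frac{1347}{71392}$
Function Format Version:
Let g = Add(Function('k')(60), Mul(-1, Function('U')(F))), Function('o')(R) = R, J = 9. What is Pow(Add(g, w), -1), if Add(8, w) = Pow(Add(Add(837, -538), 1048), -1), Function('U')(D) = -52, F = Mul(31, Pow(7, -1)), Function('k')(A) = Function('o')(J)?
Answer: Rational(1347, 71392) ≈ 0.018868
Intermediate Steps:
Function('k')(A) = 9
F = Rational(31, 7) (F = Mul(31, Rational(1, 7)) = Rational(31, 7) ≈ 4.4286)
w = Rational(-10775, 1347) (w = Add(-8, Pow(Add(Add(837, -538), 1048), -1)) = Add(-8, Pow(Add(299, 1048), -1)) = Add(-8, Pow(1347, -1)) = Add(-8, Rational(1, 1347)) = Rational(-10775, 1347) ≈ -7.9993)
g = 61 (g = Add(9, Mul(-1, -52)) = Add(9, 52) = 61)
Pow(Add(g, w), -1) = Pow(Add(61, Rational(-10775, 1347)), -1) = Pow(Rational(71392, 1347), -1) = Rational(1347, 71392)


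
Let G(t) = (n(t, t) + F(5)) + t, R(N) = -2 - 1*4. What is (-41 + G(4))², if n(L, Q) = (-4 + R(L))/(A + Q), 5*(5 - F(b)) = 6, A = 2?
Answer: 273529/225 ≈ 1215.7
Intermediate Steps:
F(b) = 19/5 (F(b) = 5 - ⅕*6 = 5 - 6/5 = 19/5)
R(N) = -6 (R(N) = -2 - 4 = -6)
n(L, Q) = -10/(2 + Q) (n(L, Q) = (-4 - 6)/(2 + Q) = -10/(2 + Q))
G(t) = 19/5 + t - 10/(2 + t) (G(t) = (-10/(2 + t) + 19/5) + t = (19/5 - 10/(2 + t)) + t = 19/5 + t - 10/(2 + t))
(-41 + G(4))² = (-41 + (-50 + (2 + 4)*(19 + 5*4))/(5*(2 + 4)))² = (-41 + (⅕)*(-50 + 6*(19 + 20))/6)² = (-41 + (⅕)*(⅙)*(-50 + 6*39))² = (-41 + (⅕)*(⅙)*(-50 + 234))² = (-41 + (⅕)*(⅙)*184)² = (-41 + 92/15)² = (-523/15)² = 273529/225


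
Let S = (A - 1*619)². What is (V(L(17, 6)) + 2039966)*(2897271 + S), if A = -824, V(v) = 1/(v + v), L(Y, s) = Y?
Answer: 172686877927200/17 ≈ 1.0158e+13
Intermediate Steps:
V(v) = 1/(2*v)
S = 2082249 (S = (-824 - 1*619)² = (-824 - 619)² = (-1443)² = 2082249)
(V(L(17, 6)) + 2039966)*(2897271 + S) = ((½)/17 + 2039966)*(2897271 + 2082249) = ((½)*(1/17) + 2039966)*4979520 = (1/34 + 2039966)*4979520 = (69358845/34)*4979520 = 172686877927200/17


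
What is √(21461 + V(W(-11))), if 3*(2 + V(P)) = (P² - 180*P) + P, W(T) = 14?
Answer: √20689 ≈ 143.84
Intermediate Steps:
V(P) = -2 - 179*P/3 + P²/3 (V(P) = -2 + ((P² - 180*P) + P)/3 = -2 + (P² - 179*P)/3 = -2 + (-179*P/3 + P²/3) = -2 - 179*P/3 + P²/3)
√(21461 + V(W(-11))) = √(21461 + (-2 - 179/3*14 + (⅓)*14²)) = √(21461 + (-2 - 2506/3 + (⅓)*196)) = √(21461 + (-2 - 2506/3 + 196/3)) = √(21461 - 772) = √20689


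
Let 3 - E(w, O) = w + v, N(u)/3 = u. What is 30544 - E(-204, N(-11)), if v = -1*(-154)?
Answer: 30491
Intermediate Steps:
v = 154
N(u) = 3*u
E(w, O) = -151 - w (E(w, O) = 3 - (w + 154) = 3 - (154 + w) = 3 + (-154 - w) = -151 - w)
30544 - E(-204, N(-11)) = 30544 - (-151 - 1*(-204)) = 30544 - (-151 + 204) = 30544 - 1*53 = 30544 - 53 = 30491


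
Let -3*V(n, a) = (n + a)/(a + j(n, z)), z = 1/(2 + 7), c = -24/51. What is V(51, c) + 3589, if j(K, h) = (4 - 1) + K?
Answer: 9797111/2730 ≈ 3588.7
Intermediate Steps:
c = -8/17 (c = -24*1/51 = -8/17 ≈ -0.47059)
z = ⅑ (z = 1/9 = ⅑ ≈ 0.11111)
j(K, h) = 3 + K
V(n, a) = -(a + n)/(3*(3 + a + n)) (V(n, a) = -(n + a)/(3*(a + (3 + n))) = -(a + n)/(3*(3 + a + n)))
V(51, c) + 3589 = (-1*(-8/17) - 1*51)/(3*(3 - 8/17 + 51)) + 3589 = (8/17 - 51)/(3*(910/17)) + 3589 = (⅓)*(17/910)*(-859/17) + 3589 = -859/2730 + 3589 = 9797111/2730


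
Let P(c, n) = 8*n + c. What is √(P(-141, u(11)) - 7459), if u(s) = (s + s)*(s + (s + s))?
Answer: 16*I*√7 ≈ 42.332*I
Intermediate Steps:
u(s) = 6*s² (u(s) = (2*s)*(s + 2*s) = (2*s)*(3*s) = 6*s²)
P(c, n) = c + 8*n
√(P(-141, u(11)) - 7459) = √((-141 + 8*(6*11²)) - 7459) = √((-141 + 8*(6*121)) - 7459) = √((-141 + 8*726) - 7459) = √((-141 + 5808) - 7459) = √(5667 - 7459) = √(-1792) = 16*I*√7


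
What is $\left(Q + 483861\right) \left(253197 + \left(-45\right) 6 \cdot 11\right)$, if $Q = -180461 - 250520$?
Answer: $13232003760$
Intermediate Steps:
$Q = -430981$
$\left(Q + 483861\right) \left(253197 + \left(-45\right) 6 \cdot 11\right) = \left(-430981 + 483861\right) \left(253197 + \left(-45\right) 6 \cdot 11\right) = 52880 \left(253197 - 2970\right) = 52880 \cdot 250227 = 13232003760$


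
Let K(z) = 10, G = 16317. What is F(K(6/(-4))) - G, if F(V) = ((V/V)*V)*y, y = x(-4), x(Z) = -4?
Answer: -16357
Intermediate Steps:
y = -4
F(V) = -4*V (F(V) = ((V/V)*V)*(-4) = (1*V)*(-4) = V*(-4) = -4*V)
F(K(6/(-4))) - G = -4*10 - 1*16317 = -40 - 16317 = -16357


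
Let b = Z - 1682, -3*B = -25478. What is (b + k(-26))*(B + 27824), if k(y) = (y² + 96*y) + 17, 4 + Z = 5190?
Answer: 61774650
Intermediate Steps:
B = 25478/3 (B = -⅓*(-25478) = 25478/3 ≈ 8492.7)
Z = 5186 (Z = -4 + 5190 = 5186)
b = 3504 (b = 5186 - 1682 = 3504)
k(y) = 17 + y² + 96*y
(b + k(-26))*(B + 27824) = (3504 + (17 + (-26)² + 96*(-26)))*(25478/3 + 27824) = (3504 + (17 + 676 - 2496))*(108950/3) = (3504 - 1803)*(108950/3) = 1701*(108950/3) = 61774650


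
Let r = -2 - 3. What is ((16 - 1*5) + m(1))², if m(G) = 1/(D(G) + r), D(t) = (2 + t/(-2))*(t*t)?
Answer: 5625/49 ≈ 114.80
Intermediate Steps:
D(t) = t²*(2 - t/2) (D(t) = (2 + t*(-½))*t² = (2 - t/2)*t² = t²*(2 - t/2))
r = -5
m(G) = 1/(-5 + G²*(4 - G)/2) (m(G) = 1/(G²*(4 - G)/2 - 5) = 1/(-5 + G²*(4 - G)/2))
((16 - 1*5) + m(1))² = ((16 - 1*5) - 2/(10 + 1²*(-4 + 1)))² = ((16 - 5) - 2/(10 + 1*(-3)))² = (11 - 2/(10 - 3))² = (11 - 2/7)² = (75/7)² = 5625/49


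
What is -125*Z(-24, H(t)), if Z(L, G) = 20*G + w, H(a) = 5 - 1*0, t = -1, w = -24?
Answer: -9500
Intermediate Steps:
H(a) = 5 (H(a) = 5 + 0 = 5)
Z(L, G) = -24 + 20*G (Z(L, G) = 20*G - 24 = -24 + 20*G)
-125*Z(-24, H(t)) = -125*(-24 + 20*5) = -125*(-24 + 100) = -125*76 = -9500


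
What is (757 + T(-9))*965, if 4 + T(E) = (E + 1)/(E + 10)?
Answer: 718925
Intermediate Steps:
T(E) = -4 + (1 + E)/(10 + E) (T(E) = -4 + (E + 1)/(E + 10) = -4 + (1 + E)/(10 + E))
(757 + T(-9))*965 = (757 + 3*(-13 - 1*(-9))/(10 - 9))*965 = (757 + 3*(-13 + 9)/1)*965 = (757 + 3*1*(-4))*965 = (757 - 12)*965 = 745*965 = 718925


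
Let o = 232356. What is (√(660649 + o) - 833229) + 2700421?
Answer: 1867192 + √893005 ≈ 1.8681e+6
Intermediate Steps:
(√(660649 + o) - 833229) + 2700421 = (√(660649 + 232356) - 833229) + 2700421 = (√893005 - 833229) + 2700421 = (-833229 + √893005) + 2700421 = 1867192 + √893005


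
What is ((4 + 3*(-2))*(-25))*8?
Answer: 400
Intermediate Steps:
((4 + 3*(-2))*(-25))*8 = ((4 - 6)*(-25))*8 = -2*(-25)*8 = 50*8 = 400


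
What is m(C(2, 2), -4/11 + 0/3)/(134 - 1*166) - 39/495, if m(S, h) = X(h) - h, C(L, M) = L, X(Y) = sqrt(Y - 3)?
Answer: -119/1320 - I*sqrt(407)/352 ≈ -0.090152 - 0.057313*I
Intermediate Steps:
X(Y) = sqrt(-3 + Y)
m(S, h) = sqrt(-3 + h) - h
m(C(2, 2), -4/11 + 0/3)/(134 - 1*166) - 39/495 = (sqrt(-3 + (-4/11 + 0/3)) - (-4/11 + 0/3))/(134 - 1*166) - 39/495 = (sqrt(-3 + (-4*1/11 + 0*(1/3))) - (-4*1/11 + 0*(1/3)))/(134 - 166) - 39*1/495 = (sqrt(-3 + (-4/11 + 0)) - (-4/11 + 0))/(-32) - 13/165 = (sqrt(-3 - 4/11) - 1*(-4/11))*(-1/32) - 13/165 = (sqrt(-37/11) + 4/11)*(-1/32) - 13/165 = (I*sqrt(407)/11 + 4/11)*(-1/32) - 13/165 = (4/11 + I*sqrt(407)/11)*(-1/32) - 13/165 = (-1/88 - I*sqrt(407)/352) - 13/165 = -119/1320 - I*sqrt(407)/352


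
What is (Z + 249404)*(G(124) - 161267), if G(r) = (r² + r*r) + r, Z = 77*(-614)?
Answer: -26355411266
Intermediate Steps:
Z = -47278
G(r) = r + 2*r² (G(r) = (r² + r²) + r = 2*r² + r = r + 2*r²)
(Z + 249404)*(G(124) - 161267) = (-47278 + 249404)*(124*(1 + 2*124) - 161267) = 202126*(124*(1 + 248) - 161267) = 202126*(124*249 - 161267) = 202126*(30876 - 161267) = 202126*(-130391) = -26355411266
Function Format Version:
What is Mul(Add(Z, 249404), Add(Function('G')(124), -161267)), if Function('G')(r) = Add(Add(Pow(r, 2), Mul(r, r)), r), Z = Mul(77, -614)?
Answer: -26355411266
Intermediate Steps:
Z = -47278
Function('G')(r) = Add(r, Mul(2, Pow(r, 2))) (Function('G')(r) = Add(Add(Pow(r, 2), Pow(r, 2)), r) = Add(Mul(2, Pow(r, 2)), r) = Add(r, Mul(2, Pow(r, 2))))
Mul(Add(Z, 249404), Add(Function('G')(124), -161267)) = Mul(Add(-47278, 249404), Add(Mul(124, Add(1, Mul(2, 124))), -161267)) = Mul(202126, Add(Mul(124, Add(1, 248)), -161267)) = Mul(202126, Add(Mul(124, 249), -161267)) = Mul(202126, Add(30876, -161267)) = Mul(202126, -130391) = -26355411266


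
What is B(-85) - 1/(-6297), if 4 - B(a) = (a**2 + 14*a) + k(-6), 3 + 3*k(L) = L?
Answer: -37958315/6297 ≈ -6028.0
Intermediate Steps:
k(L) = -1 + L/3
B(a) = 7 - a**2 - 14*a (B(a) = 4 - ((a**2 + 14*a) + (-1 + (1/3)*(-6))) = 4 - ((a**2 + 14*a) + (-1 - 2)) = 4 - ((a**2 + 14*a) - 3) = 4 - (-3 + a**2 + 14*a) = 4 + (3 - a**2 - 14*a) = 7 - a**2 - 14*a)
B(-85) - 1/(-6297) = (7 - 1*(-85)**2 - 14*(-85)) - 1/(-6297) = (7 - 1*7225 + 1190) - 1*(-1/6297) = (7 - 7225 + 1190) + 1/6297 = -6028 + 1/6297 = -37958315/6297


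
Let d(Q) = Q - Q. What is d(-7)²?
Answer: 0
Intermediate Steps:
d(Q) = 0
d(-7)² = 0² = 0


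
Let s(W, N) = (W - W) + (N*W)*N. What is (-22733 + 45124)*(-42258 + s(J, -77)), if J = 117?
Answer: 14586281085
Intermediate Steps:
s(W, N) = W*N² (s(W, N) = 0 + W*N² = W*N²)
(-22733 + 45124)*(-42258 + s(J, -77)) = (-22733 + 45124)*(-42258 + 117*(-77)²) = 22391*(-42258 + 117*5929) = 22391*(-42258 + 693693) = 22391*651435 = 14586281085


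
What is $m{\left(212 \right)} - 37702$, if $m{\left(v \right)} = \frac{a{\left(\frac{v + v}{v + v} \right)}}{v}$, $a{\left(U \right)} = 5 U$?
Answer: $- \frac{7992819}{212} \approx -37702.0$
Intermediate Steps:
$m{\left(v \right)} = \frac{5}{v}$ ($m{\left(v \right)} = \frac{5 \frac{v + v}{v + v}}{v} = \frac{5 \frac{2 v}{2 v}}{v} = \frac{5 \cdot 2 v \frac{1}{2 v}}{v} = \frac{5 \cdot 1}{v} = \frac{5}{v}$)
$m{\left(212 \right)} - 37702 = \frac{5}{212} - 37702 = - \frac{7992819}{212}$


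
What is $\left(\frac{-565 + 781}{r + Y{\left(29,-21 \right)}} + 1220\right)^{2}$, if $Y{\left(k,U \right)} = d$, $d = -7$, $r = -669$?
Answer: $\frac{42487927876}{28561} \approx 1.4876 \cdot 10^{6}$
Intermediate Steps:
$Y{\left(k,U \right)} = -7$
$\left(\frac{-565 + 781}{r + Y{\left(29,-21 \right)}} + 1220\right)^{2} = \left(\frac{-565 + 781}{-669 - 7} + 1220\right)^{2} = \left(\frac{216}{-676} + 1220\right)^{2} = \left(216 \left(- \frac{1}{676}\right) + 1220\right)^{2} = \left(- \frac{54}{169} + 1220\right)^{2} = \left(\frac{206126}{169}\right)^{2} = \frac{42487927876}{28561}$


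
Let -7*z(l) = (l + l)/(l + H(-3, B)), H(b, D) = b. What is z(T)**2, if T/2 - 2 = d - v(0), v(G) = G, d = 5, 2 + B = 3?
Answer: 16/121 ≈ 0.13223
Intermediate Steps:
B = 1 (B = -2 + 3 = 1)
T = 14 (T = 4 + 2*(5 - 1*0) = 4 + 2*(5 + 0) = 4 + 2*5 = 4 + 10 = 14)
z(l) = -2*l/(7*(-3 + l)) (z(l) = -(l + l)/(7*(l - 3)) = -2*l/(7*(-3 + l)))
z(T)**2 = (-2*14/(-21 + 7*14))**2 = (-2*14/(-21 + 98))**2 = (-2*14/77)**2 = (-2*14*1/77)**2 = (-4/11)**2 = 16/121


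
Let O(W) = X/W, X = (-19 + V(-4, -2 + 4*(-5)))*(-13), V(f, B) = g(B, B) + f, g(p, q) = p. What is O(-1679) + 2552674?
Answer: 4285939061/1679 ≈ 2.5527e+6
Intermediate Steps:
V(f, B) = B + f
X = 585 (X = (-19 + ((-2 + 4*(-5)) - 4))*(-13) = (-19 + ((-2 - 20) - 4))*(-13) = (-19 + (-22 - 4))*(-13) = (-19 - 26)*(-13) = -45*(-13) = 585)
O(W) = 585/W
O(-1679) + 2552674 = 585/(-1679) + 2552674 = 585*(-1/1679) + 2552674 = -585/1679 + 2552674 = 4285939061/1679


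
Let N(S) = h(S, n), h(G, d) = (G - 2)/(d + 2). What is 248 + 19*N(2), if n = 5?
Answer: 248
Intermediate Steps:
h(G, d) = (-2 + G)/(2 + d)
N(S) = -2/7 + S/7 (N(S) = (-2 + S)/(2 + 5) = (-2 + S)/7 = -2/7 + S/7)
248 + 19*N(2) = 248 + 19*(-2/7 + (⅐)*2) = 248 + 19*(-2/7 + 2/7) = 248 + 19*0 = 248 + 0 = 248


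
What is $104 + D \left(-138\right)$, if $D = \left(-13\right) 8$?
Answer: $14456$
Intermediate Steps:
$D = -104$
$104 + D \left(-138\right) = 104 - -14352 = 104 + 14352 = 14456$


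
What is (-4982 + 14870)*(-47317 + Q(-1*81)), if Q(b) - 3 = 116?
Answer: -466693824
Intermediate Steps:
Q(b) = 119 (Q(b) = 3 + 116 = 119)
(-4982 + 14870)*(-47317 + Q(-1*81)) = (-4982 + 14870)*(-47317 + 119) = 9888*(-47198) = -466693824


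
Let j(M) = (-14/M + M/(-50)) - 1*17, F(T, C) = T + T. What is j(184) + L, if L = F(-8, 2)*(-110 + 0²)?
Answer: 4000261/2300 ≈ 1739.2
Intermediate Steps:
F(T, C) = 2*T
j(M) = -17 - 14/M - M/50 (j(M) = (-14/M + M*(-1/50)) - 17 = (-14/M - M/50) - 17 = -17 - 14/M - M/50)
L = 1760 (L = (2*(-8))*(-110 + 0²) = -16*(-110 + 0) = -16*(-110) = 1760)
j(184) + L = (-17 - 14/184 - 1/50*184) + 1760 = (-17 - 14*1/184 - 92/25) + 1760 = (-17 - 7/92 - 92/25) + 1760 = -47739/2300 + 1760 = 4000261/2300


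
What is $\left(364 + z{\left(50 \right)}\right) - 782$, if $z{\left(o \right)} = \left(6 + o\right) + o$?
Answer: $-312$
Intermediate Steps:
$z{\left(o \right)} = 6 + 2 o$
$\left(364 + z{\left(50 \right)}\right) - 782 = \left(364 + \left(6 + 2 \cdot 50\right)\right) - 782 = \left(364 + \left(6 + 100\right)\right) - 782 = \left(364 + 106\right) - 782 = 470 - 782 = -312$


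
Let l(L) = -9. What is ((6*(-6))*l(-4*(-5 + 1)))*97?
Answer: 31428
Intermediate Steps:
((6*(-6))*l(-4*(-5 + 1)))*97 = ((6*(-6))*(-9))*97 = -36*(-9)*97 = 324*97 = 31428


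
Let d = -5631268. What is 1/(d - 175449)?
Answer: -1/5806717 ≈ -1.7221e-7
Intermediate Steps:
1/(d - 175449) = 1/(-5631268 - 175449) = 1/(-5806717) = -1/5806717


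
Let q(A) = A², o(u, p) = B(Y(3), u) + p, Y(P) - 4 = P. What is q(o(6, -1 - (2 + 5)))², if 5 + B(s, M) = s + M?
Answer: 0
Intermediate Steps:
Y(P) = 4 + P
B(s, M) = -5 + M + s (B(s, M) = -5 + (s + M) = -5 + (M + s) = -5 + M + s)
o(u, p) = 2 + p + u (o(u, p) = (-5 + u + (4 + 3)) + p = (-5 + u + 7) + p = (2 + u) + p = 2 + p + u)
q(o(6, -1 - (2 + 5)))² = ((2 + (-1 - (2 + 5)) + 6)²)² = ((2 + (-1 - 1*7) + 6)²)² = ((2 + (-1 - 7) + 6)²)² = ((2 - 8 + 6)²)² = (0²)² = 0² = 0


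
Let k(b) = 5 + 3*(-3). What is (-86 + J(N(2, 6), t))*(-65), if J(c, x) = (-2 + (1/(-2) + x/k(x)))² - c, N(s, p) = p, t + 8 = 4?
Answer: 23335/4 ≈ 5833.8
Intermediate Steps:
t = -4 (t = -8 + 4 = -4)
k(b) = -4 (k(b) = 5 - 9 = -4)
J(c, x) = (-5/2 - x/4)² - c (J(c, x) = (-2 + (1/(-2) + x/(-4)))² - c = (-2 + (1*(-½) + x*(-¼)))² - c = (-2 + (-½ - x/4))² - c = (-5/2 - x/4)² - c)
(-86 + J(N(2, 6), t))*(-65) = (-86 + (-1*6 + (10 - 4)²/16))*(-65) = (-86 + (-6 + (1/16)*6²))*(-65) = (-86 + (-6 + (1/16)*36))*(-65) = (-86 + (-6 + 9/4))*(-65) = (-86 - 15/4)*(-65) = -359/4*(-65) = 23335/4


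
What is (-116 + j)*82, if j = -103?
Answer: -17958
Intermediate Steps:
(-116 + j)*82 = (-116 - 103)*82 = -219*82 = -17958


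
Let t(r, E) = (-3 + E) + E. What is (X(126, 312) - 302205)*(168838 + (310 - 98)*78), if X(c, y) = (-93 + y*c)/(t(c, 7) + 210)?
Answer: -727844687892/13 ≈ -5.5988e+10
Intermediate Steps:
t(r, E) = -3 + 2*E
X(c, y) = -93/221 + c*y/221 (X(c, y) = (-93 + y*c)/((-3 + 2*7) + 210) = (-93 + c*y)/((-3 + 14) + 210) = (-93 + c*y)/(11 + 210) = (-93 + c*y)/221 = (-93 + c*y)*(1/221) = -93/221 + c*y/221)
(X(126, 312) - 302205)*(168838 + (310 - 98)*78) = ((-93/221 + (1/221)*126*312) - 302205)*(168838 + (310 - 98)*78) = ((-93/221 + 3024/17) - 302205)*(168838 + 212*78) = (2307/13 - 302205)*(168838 + 16536) = -3926358/13*185374 = -727844687892/13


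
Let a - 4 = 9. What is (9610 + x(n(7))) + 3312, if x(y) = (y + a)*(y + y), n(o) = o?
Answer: 13202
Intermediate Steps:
a = 13 (a = 4 + 9 = 13)
x(y) = 2*y*(13 + y) (x(y) = (y + 13)*(y + y) = (13 + y)*(2*y) = 2*y*(13 + y))
(9610 + x(n(7))) + 3312 = (9610 + 2*7*(13 + 7)) + 3312 = (9610 + 2*7*20) + 3312 = (9610 + 280) + 3312 = 9890 + 3312 = 13202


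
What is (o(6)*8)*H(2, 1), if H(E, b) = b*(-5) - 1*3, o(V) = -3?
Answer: 192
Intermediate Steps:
H(E, b) = -3 - 5*b (H(E, b) = -5*b - 3 = -3 - 5*b)
(o(6)*8)*H(2, 1) = (-3*8)*(-3 - 5*1) = -24*(-3 - 5) = -24*(-8) = 192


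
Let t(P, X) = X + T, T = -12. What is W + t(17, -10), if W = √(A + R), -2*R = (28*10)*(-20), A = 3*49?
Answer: -22 + √2947 ≈ 32.286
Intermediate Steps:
A = 147
R = 2800 (R = -28*10*(-20)/2 = -140*(-20) = -½*(-5600) = 2800)
W = √2947 (W = √(147 + 2800) = √2947 ≈ 54.286)
t(P, X) = -12 + X (t(P, X) = X - 12 = -12 + X)
W + t(17, -10) = √2947 + (-12 - 10) = √2947 - 22 = -22 + √2947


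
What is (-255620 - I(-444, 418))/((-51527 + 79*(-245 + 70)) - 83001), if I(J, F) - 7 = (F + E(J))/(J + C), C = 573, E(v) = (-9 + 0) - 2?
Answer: 32976290/19137537 ≈ 1.7231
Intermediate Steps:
E(v) = -11 (E(v) = -9 - 2 = -11)
I(J, F) = 7 + (-11 + F)/(573 + J) (I(J, F) = 7 + (F - 11)/(J + 573) = 7 + (-11 + F)/(573 + J))
(-255620 - I(-444, 418))/((-51527 + 79*(-245 + 70)) - 83001) = (-255620 - (4000 + 418 + 7*(-444))/(573 - 444))/((-51527 + 79*(-245 + 70)) - 83001) = (-255620 - (4000 + 418 - 3108)/129)/((-51527 + 79*(-175)) - 83001) = (-255620 - 1310/129)/((-51527 - 13825) - 83001) = (-255620 - 1*1310/129)/(-65352 - 83001) = (-255620 - 1310/129)/(-148353) = -32976290/129*(-1/148353) = 32976290/19137537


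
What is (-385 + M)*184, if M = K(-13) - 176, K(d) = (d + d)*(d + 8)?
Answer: -79304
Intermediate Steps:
K(d) = 2*d*(8 + d) (K(d) = (2*d)*(8 + d) = 2*d*(8 + d))
M = -46 (M = 2*(-13)*(8 - 13) - 176 = 2*(-13)*(-5) - 176 = 130 - 176 = -46)
(-385 + M)*184 = (-385 - 46)*184 = -431*184 = -79304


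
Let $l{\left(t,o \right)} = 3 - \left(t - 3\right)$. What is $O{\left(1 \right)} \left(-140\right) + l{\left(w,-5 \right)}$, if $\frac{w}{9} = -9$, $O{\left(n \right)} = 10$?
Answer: $-1313$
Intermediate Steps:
$w = -81$ ($w = 9 \left(-9\right) = -81$)
$l{\left(t,o \right)} = 6 - t$ ($l{\left(t,o \right)} = 3 - \left(-3 + t\right) = 6 - t$)
$O{\left(1 \right)} \left(-140\right) + l{\left(w,-5 \right)} = 10 \left(-140\right) + \left(6 - -81\right) = -1400 + \left(6 + 81\right) = -1400 + 87 = -1313$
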